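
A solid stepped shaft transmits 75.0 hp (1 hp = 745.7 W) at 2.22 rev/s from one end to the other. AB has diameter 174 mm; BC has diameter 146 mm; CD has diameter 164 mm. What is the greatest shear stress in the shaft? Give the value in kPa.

6560 kPa

ω = 2π·2.22 = 13.95 rad/s, so T = P/ω = 75.0×745.7 / 13.95 = 4010 N·m.
Under the same torque, τ_max = 16T/(πd³) is largest where d is smallest — segment BC (d = 146 mm).
τ_max = 16·4010/(π·(0.146)³) = 6.562×10^6 Pa.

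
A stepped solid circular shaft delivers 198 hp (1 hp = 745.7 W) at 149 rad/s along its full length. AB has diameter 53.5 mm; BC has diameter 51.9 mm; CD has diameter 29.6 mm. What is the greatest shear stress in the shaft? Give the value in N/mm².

195 N/mm²

ω = 149 rad/s, so T = P/ω = 198×745.7 / 149.0 = 990.9 N·m.
Under the same torque, τ_max = 16T/(πd³) is largest where d is smallest — segment CD (d = 29.6 mm).
τ_max = 16·990.9/(π·(0.0296)³) = 1.946×10^8 Pa.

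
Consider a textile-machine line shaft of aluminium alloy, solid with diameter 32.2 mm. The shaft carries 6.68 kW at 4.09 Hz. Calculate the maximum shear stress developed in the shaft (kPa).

ω = 2π·4.09 = 25.70 rad/s, so T = P/ω = 6.68×10³ / 25.70 = 259.9 N·m.
J = πd⁴/32 = π(0.0322)⁴/32 = 1.055×10^-7 m⁴.
τ_max = T·r/J = 259.9 × 0.0161 / 1.055×10^-7 = 3.965×10^7 Pa.

39700 kPa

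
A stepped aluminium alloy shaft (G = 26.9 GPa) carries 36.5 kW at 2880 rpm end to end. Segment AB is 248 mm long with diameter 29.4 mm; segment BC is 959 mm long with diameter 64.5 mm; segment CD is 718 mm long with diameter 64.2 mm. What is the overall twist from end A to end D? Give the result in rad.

0.0197 rad

ω = 2π·2880/60 = 301.6 rad/s, so T = P/ω = 36.5×10³ / 301.6 = 121.0 N·m.
J_AB = π(0.0294)⁴/32 = 7.33×10^-8 m⁴; J_BC = π(0.0645)⁴/32 = 1.70×10^-6 m⁴; J_CD = π(0.0642)⁴/32 = 1.67×10^-6 m⁴.
θ = (T/G)·Σ L_i/J_i = (121.0/26.9×10⁹)·(0.248/7.33×10^-8 + 0.959/1.70×10^-6 + 0.718/1.67×10^-6) = 0.01969 rad.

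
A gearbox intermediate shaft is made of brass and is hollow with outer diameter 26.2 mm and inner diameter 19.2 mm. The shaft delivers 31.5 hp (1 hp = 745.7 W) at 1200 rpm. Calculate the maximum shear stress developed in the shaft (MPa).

74.4 MPa

ω = 2π·1200/60 = 125.7 rad/s, so T = P/ω = 31.5×745.7 / 125.7 = 186.9 N·m.
J = π(d_o⁴ − d_i⁴)/32 = π(0.0262⁴ − 0.0192⁴)/32 = 3.292×10^-8 m⁴.
τ_max = T·r/J = 186.9 × 0.0131 / 3.292×10^-8 = 7.439×10^7 Pa.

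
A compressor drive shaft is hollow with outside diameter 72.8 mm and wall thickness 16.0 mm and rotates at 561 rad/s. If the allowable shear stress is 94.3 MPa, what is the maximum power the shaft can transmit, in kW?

J = π(d_o⁴ − d_i⁴)/32 = π(0.0728⁴ − 0.0408⁴)/32 = 2.486×10^-6 m⁴.
T_max = τ_allow·J/r = 9.43×10^7 × 2.486×10^-6 / 0.0364 = 6439 N·m.
ω = 561 rad/s, so P_max = T_max·ω = 3.612×10^6 W.

3610 kW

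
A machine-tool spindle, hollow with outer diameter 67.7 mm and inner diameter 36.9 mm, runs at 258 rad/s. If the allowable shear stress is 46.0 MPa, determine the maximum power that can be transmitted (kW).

J = π(d_o⁴ − d_i⁴)/32 = π(0.0677⁴ − 0.0369⁴)/32 = 1.880×10^-6 m⁴.
T_max = τ_allow·J/r = 4.60×10^7 × 1.880×10^-6 / 0.0338 = 2555 N·m.
ω = 258 rad/s, so P_max = T_max·ω = 6.592×10^5 W.

659 kW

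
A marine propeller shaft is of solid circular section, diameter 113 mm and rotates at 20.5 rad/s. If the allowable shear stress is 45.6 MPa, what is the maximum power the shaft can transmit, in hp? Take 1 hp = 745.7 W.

J = πd⁴/32 = π(0.113)⁴/32 = 1.601×10^-5 m⁴.
T_max = τ_allow·J/r = 4.56×10^7 × 1.601×10^-5 / 0.0565 = 12920 N·m.
ω = 20.5 rad/s, so P_max = T_max·ω = 2.648×10^5 W.

355 hp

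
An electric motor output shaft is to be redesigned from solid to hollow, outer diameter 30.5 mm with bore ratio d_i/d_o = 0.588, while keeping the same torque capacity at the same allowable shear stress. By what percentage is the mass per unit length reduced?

Equal τ_max and T ⇒ the solid shaft needs d_s³ = d_o³(1−k⁴), so d_s = 30.5·(1−0.588⁴)^(1/3) = 29.23 mm.
Area ratio A_h/A_s = d_o²(1−k²)/d_s² = (1−k²)/(1−k⁴)^(2/3) = 0.7122.
Mass saving = 1 − 0.7122 = 28.8 %.

28.8 %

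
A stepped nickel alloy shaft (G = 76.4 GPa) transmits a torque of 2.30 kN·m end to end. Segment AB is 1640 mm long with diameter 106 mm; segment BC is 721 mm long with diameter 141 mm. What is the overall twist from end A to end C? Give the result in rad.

0.00454 rad

J_AB = π(0.106)⁴/32 = 1.24×10^-5 m⁴; J_BC = π(0.141)⁴/32 = 3.88×10^-5 m⁴.
θ = (T/G)·Σ L_i/J_i = (2300/76.4×10⁹)·(1.64/1.24×10^-5 + 0.721/3.88×10^-5) = 4.543×10^-3 rad.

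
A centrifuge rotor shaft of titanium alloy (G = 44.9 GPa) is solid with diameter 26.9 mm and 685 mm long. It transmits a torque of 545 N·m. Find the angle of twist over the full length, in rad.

J = πd⁴/32 = π(0.0269)⁴/32 = 5.141×10^-8 m⁴.
θ = T·L/(G·J) = 545.0 × 0.685 / (44.9×10⁹ × 5.141×10^-8) = 0.1617 rad.

0.162 rad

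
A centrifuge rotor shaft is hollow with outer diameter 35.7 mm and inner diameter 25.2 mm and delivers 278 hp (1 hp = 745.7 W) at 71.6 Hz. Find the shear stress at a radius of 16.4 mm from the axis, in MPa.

ω = 2π·71.6 = 449.9 rad/s, so T = P/ω = 278×745.7 / 449.9 = 460.8 N·m.
J = π(d_o⁴ − d_i⁴)/32 = π(0.0357⁴ − 0.0252⁴)/32 = 1.199×10^-7 m⁴.
Shear stress varies linearly with radius: τ = T·r/J = 460.8 × 0.0164 / 1.199×10^-7 = 6.304×10^7 Pa.

63.0 MPa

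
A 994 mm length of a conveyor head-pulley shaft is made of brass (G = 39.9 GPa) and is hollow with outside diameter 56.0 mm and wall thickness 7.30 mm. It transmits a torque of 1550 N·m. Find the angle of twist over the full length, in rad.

J = π(d_o⁴ − d_i⁴)/32 = π(0.0560⁴ − 0.0414⁴)/32 = 6.771×10^-7 m⁴.
θ = T·L/(G·J) = 1550 × 0.994 / (39.9×10⁹ × 6.771×10^-7) = 0.05703 rad.

0.0570 rad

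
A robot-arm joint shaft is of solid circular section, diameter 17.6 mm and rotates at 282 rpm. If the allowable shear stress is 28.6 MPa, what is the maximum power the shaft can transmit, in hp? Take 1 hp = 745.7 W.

1.21 hp

J = πd⁴/32 = π(0.0176)⁴/32 = 9.420×10^-9 m⁴.
T_max = τ_allow·J/r = 2.86×10^7 × 9.420×10^-9 / 0.00880 = 30.61 N·m.
ω = 2π·282/60 = 29.53 rad/s, so P_max = T_max·ω = 904.1 W.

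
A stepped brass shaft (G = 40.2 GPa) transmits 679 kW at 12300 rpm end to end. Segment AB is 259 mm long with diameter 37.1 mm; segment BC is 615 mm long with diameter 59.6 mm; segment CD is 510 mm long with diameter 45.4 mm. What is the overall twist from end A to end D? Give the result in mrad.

ω = 2π·12300/60 = 1288 rad/s, so T = P/ω = 679×10³ / 1288 = 527.2 N·m.
J_AB = π(0.0371)⁴/32 = 1.86×10^-7 m⁴; J_BC = π(0.0596)⁴/32 = 1.24×10^-6 m⁴; J_CD = π(0.0454)⁴/32 = 4.17×10^-7 m⁴.
θ = (T/G)·Σ L_i/J_i = (527.2/40.2×10⁹)·(0.259/1.86×10^-7 + 0.615/1.24×10^-6 + 0.510/4.17×10^-7) = 0.04081 rad.

40.8 mrad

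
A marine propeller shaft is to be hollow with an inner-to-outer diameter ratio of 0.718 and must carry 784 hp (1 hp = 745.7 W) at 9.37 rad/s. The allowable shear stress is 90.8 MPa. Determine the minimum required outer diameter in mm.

168 mm

ω = 9.37 rad/s, so T = P/ω = 784×745.7 / 9.370 = 62390 N·m.
For a hollow shaft with d_i/d_o = 0.718: τ_max = 16T/(π d_o³ (1−k⁴)), so d_o = [16T/(π τ_allow (1−k⁴))]^(1/3) = [16·62390/(π·9.08×10^7·0.7342)]^(1/3) = 0.1683 m.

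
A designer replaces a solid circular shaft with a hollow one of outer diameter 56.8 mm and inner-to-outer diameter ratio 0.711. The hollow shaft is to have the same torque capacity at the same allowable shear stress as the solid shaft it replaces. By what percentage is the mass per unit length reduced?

39.8 %

Equal τ_max and T ⇒ the solid shaft needs d_s³ = d_o³(1−k⁴), so d_s = 56.8·(1−0.711⁴)^(1/3) = 51.48 mm.
Area ratio A_h/A_s = d_o²(1−k²)/d_s² = (1−k²)/(1−k⁴)^(2/3) = 0.6020.
Mass saving = 1 − 0.6020 = 39.8 %.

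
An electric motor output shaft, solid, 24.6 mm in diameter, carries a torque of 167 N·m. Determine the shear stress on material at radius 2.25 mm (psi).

1520 psi

J = πd⁴/32 = π(0.0246)⁴/32 = 3.595×10^-8 m⁴.
Shear stress varies linearly with radius: τ = T·r/J = 167.0 × 0.00225 / 3.595×10^-8 = 1.045×10^7 Pa.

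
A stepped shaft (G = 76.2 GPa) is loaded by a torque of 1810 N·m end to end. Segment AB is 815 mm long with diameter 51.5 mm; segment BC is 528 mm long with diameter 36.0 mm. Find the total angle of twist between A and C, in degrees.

J_AB = π(0.0515)⁴/32 = 6.91×10^-7 m⁴; J_BC = π(0.0360)⁴/32 = 1.65×10^-7 m⁴.
θ = (T/G)·Σ L_i/J_i = (1810/76.2×10⁹)·(0.815/6.91×10^-7 + 0.528/1.65×10^-7) = 0.1041 rad.

5.96°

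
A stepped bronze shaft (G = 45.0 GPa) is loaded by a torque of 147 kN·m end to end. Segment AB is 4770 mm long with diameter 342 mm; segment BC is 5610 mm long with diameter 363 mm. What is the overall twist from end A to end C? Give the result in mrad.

J_AB = π(0.342)⁴/32 = 1.34×10^-3 m⁴; J_BC = π(0.363)⁴/32 = 1.70×10^-3 m⁴.
θ = (T/G)·Σ L_i/J_i = (147000/45.0×10⁹)·(4.77/1.34×10^-3 + 5.61/1.70×10^-3) = 0.02235 rad.

22.4 mrad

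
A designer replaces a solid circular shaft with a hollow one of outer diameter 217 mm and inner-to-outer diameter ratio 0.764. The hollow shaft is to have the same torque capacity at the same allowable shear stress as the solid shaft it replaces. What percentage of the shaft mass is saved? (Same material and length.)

45.0 %

Equal τ_max and T ⇒ the solid shaft needs d_s³ = d_o³(1−k⁴), so d_s = 217·(1−0.764⁴)^(1/3) = 188.9 mm.
Area ratio A_h/A_s = d_o²(1−k²)/d_s² = (1−k²)/(1−k⁴)^(2/3) = 0.5496.
Mass saving = 1 − 0.5496 = 45.0 %.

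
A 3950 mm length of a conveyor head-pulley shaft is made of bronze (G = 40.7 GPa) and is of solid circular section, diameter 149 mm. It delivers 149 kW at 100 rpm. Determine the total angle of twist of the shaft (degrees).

ω = 2π·100/60 = 10.47 rad/s, so T = P/ω = 149×10³ / 10.47 = 14230 N·m.
J = πd⁴/32 = π(0.149)⁴/32 = 4.839×10^-5 m⁴.
θ = T·L/(G·J) = 14230 × 3.95 / (40.7×10⁹ × 4.839×10^-5) = 0.02854 rad.

1.64°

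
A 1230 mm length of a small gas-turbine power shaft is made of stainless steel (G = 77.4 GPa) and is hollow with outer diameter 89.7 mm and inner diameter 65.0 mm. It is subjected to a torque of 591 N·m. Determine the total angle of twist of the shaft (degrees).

0.117°

J = π(d_o⁴ − d_i⁴)/32 = π(0.0897⁴ − 0.0650⁴)/32 = 4.603×10^-6 m⁴.
θ = T·L/(G·J) = 591.0 × 1.23 / (77.4×10⁹ × 4.603×10^-6) = 2.040×10^-3 rad.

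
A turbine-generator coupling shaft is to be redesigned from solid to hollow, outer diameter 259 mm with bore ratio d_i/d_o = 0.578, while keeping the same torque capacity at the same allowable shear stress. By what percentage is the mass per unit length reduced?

27.9 %

Equal τ_max and T ⇒ the solid shaft needs d_s³ = d_o³(1−k⁴), so d_s = 259·(1−0.578⁴)^(1/3) = 249.0 mm.
Area ratio A_h/A_s = d_o²(1−k²)/d_s² = (1−k²)/(1−k⁴)^(2/3) = 0.7206.
Mass saving = 1 − 0.7206 = 27.9 %.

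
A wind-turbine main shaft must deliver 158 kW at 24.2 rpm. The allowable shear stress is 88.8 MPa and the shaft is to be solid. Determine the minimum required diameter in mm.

ω = 2π·24.2/60 = 2.534 rad/s, so T = P/ω = 158×10³ / 2.534 = 62350 N·m.
For a solid shaft τ_max = 16T/(πd³), so d = (16T/(π τ_allow))^(1/3) = (16·62350/(π·8.88×10^7))^(1/3) = 0.1529 m.

153 mm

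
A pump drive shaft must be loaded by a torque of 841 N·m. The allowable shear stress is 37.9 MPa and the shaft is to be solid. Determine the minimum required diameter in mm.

For a solid shaft τ_max = 16T/(πd³), so d = (16T/(π τ_allow))^(1/3) = (16·841.0/(π·3.79×10^7))^(1/3) = 0.04835 m.

48.3 mm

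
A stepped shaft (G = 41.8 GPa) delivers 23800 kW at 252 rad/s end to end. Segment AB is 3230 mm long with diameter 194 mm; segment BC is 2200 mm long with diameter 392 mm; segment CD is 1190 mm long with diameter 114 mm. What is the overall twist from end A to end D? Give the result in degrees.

12.4°

ω = 252 rad/s, so T = P/ω = 23800×10³ / 252.0 = 94440 N·m.
J_AB = π(0.194)⁴/32 = 1.39×10^-4 m⁴; J_BC = π(0.392)⁴/32 = 2.32×10^-3 m⁴; J_CD = π(0.114)⁴/32 = 1.66×10^-5 m⁴.
θ = (T/G)·Σ L_i/J_i = (94440/41.8×10⁹)·(3.23/1.39×10^-4 + 2.20/2.32×10^-3 + 1.19/1.66×10^-5) = 0.2168 rad.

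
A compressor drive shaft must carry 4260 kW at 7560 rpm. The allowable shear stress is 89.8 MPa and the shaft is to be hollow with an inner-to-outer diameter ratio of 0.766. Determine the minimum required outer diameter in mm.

77.5 mm

ω = 2π·7560/60 = 791.7 rad/s, so T = P/ω = 4260×10³ / 791.7 = 5381 N·m.
For a hollow shaft with d_i/d_o = 0.766: τ_max = 16T/(π d_o³ (1−k⁴)), so d_o = [16T/(π τ_allow (1−k⁴))]^(1/3) = [16·5381/(π·8.98×10^7·0.6557)]^(1/3) = 0.07750 m.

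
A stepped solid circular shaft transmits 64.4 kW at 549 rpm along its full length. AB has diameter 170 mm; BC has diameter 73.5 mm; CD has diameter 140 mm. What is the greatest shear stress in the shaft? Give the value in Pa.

ω = 2π·549/60 = 57.49 rad/s, so T = P/ω = 64.4×10³ / 57.49 = 1120 N·m.
Under the same torque, τ_max = 16T/(πd³) is largest where d is smallest — segment BC (d = 73.5 mm).
τ_max = 16·1120/(π·(0.0735)³) = 1.437×10^7 Pa.

1.44e7 Pa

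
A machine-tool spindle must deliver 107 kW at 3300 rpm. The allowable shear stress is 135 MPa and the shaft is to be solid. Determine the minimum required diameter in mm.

22.7 mm

ω = 2π·3300/60 = 345.6 rad/s, so T = P/ω = 107×10³ / 345.6 = 309.6 N·m.
For a solid shaft τ_max = 16T/(πd³), so d = (16T/(π τ_allow))^(1/3) = (16·309.6/(π·1.35×10^8))^(1/3) = 0.02269 m.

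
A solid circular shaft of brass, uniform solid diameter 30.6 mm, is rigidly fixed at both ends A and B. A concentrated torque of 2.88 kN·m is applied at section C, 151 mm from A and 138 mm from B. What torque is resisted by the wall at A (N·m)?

1380 N·m

With uniform GJ and both ends fixed, compatibility θ_AC = θ_CB gives T_A·a = T_B·b, together with T_A + T_B = T₀.
T_A = T₀·b/(a+b) = 2880·138/289.0 = 1375 N·m; T_B = 1505 N·m.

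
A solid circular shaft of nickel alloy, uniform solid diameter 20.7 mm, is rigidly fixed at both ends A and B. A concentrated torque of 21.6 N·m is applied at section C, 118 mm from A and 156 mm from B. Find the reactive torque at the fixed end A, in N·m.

12.3 N·m

With uniform GJ and both ends fixed, compatibility θ_AC = θ_CB gives T_A·a = T_B·b, together with T_A + T_B = T₀.
T_A = T₀·b/(a+b) = 21.60·156/274.0 = 12.30 N·m; T_B = 9.302 N·m.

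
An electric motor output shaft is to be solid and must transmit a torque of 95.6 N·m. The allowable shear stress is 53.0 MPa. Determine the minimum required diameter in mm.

For a solid shaft τ_max = 16T/(πd³), so d = (16T/(π τ_allow))^(1/3) = (16·95.60/(π·5.30×10^7))^(1/3) = 0.02094 m.

20.9 mm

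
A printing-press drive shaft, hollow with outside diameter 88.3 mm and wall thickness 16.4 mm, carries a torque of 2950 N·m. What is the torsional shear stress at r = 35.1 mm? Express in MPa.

J = π(d_o⁴ − d_i⁴)/32 = π(0.0883⁴ − 0.0555⁴)/32 = 5.037×10^-6 m⁴.
Shear stress varies linearly with radius: τ = T·r/J = 2950 × 0.0351 / 5.037×10^-6 = 2.056×10^7 Pa.

20.6 MPa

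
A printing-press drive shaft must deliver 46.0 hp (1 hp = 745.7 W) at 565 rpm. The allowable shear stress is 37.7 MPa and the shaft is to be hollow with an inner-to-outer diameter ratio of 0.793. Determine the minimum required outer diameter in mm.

50.6 mm

ω = 2π·565/60 = 59.17 rad/s, so T = P/ω = 46.0×745.7 / 59.17 = 579.8 N·m.
For a hollow shaft with d_i/d_o = 0.793: τ_max = 16T/(π d_o³ (1−k⁴)), so d_o = [16T/(π τ_allow (1−k⁴))]^(1/3) = [16·579.8/(π·3.77×10^7·0.6045)]^(1/3) = 0.05060 m.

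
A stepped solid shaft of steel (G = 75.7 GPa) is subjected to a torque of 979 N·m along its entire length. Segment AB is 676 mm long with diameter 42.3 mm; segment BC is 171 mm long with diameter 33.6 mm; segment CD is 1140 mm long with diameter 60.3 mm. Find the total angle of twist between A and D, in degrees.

3.26°

J_AB = π(0.0423)⁴/32 = 3.14×10^-7 m⁴; J_BC = π(0.0336)⁴/32 = 1.25×10^-7 m⁴; J_CD = π(0.0603)⁴/32 = 1.30×10^-6 m⁴.
θ = (T/G)·Σ L_i/J_i = (979.0/75.7×10⁹)·(0.676/3.14×10^-7 + 0.171/1.25×10^-7 + 1.14/1.30×10^-6) = 0.05685 rad.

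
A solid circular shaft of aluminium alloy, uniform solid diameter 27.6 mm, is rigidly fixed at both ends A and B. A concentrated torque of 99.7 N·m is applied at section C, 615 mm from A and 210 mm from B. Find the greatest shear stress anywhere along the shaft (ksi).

2.61 ksi

With uniform GJ and both ends fixed, compatibility θ_AC = θ_CB gives T_A·a = T_B·b, together with T_A + T_B = T₀.
T_A = T₀·b/(a+b) = 99.70·210/825.0 = 25.38 N·m; T_B = 74.32 N·m.
τ in each portion: τ_AC = 6.15×10^6 Pa, τ_CB = 1.80×10^7 Pa; maximum is in CB.
τ_max = T_CB·r/J = 74.32·0.0138/5.70×10^-8 = 1.800×10^7 Pa.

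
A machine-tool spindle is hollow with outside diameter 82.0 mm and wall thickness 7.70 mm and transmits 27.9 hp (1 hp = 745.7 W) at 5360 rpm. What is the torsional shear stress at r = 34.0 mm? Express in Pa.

503000 Pa

ω = 2π·5360/60 = 561.3 rad/s, so T = P/ω = 27.9×745.7 / 561.3 = 37.07 N·m.
J = π(d_o⁴ − d_i⁴)/32 = π(0.0820⁴ − 0.0666⁴)/32 = 2.507×10^-6 m⁴.
Shear stress varies linearly with radius: τ = T·r/J = 37.07 × 0.0340 / 2.507×10^-6 = 5.027×10^5 Pa.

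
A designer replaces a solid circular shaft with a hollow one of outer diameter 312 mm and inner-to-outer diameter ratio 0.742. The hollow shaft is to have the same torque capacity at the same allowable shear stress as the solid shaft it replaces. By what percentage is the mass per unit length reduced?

42.8 %

Equal τ_max and T ⇒ the solid shaft needs d_s³ = d_o³(1−k⁴), so d_s = 312·(1−0.742⁴)^(1/3) = 276.6 mm.
Area ratio A_h/A_s = d_o²(1−k²)/d_s² = (1−k²)/(1−k⁴)^(2/3) = 0.5718.
Mass saving = 1 − 0.5718 = 42.8 %.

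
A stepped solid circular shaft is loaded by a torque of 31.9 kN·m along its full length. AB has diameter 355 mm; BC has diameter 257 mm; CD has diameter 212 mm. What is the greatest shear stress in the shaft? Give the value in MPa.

17.1 MPa

Under the same torque, τ_max = 16T/(πd³) is largest where d is smallest — segment CD (d = 212 mm).
τ_max = 16·31900/(π·(0.212)³) = 1.705×10^7 Pa.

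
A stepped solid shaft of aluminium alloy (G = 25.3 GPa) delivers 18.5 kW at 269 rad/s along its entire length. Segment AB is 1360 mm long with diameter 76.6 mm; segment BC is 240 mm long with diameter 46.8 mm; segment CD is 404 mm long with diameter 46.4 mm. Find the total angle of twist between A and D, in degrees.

0.280°

ω = 269 rad/s, so T = P/ω = 18.5×10³ / 269.0 = 68.77 N·m.
J_AB = π(0.0766)⁴/32 = 3.38×10^-6 m⁴; J_BC = π(0.0468)⁴/32 = 4.71×10^-7 m⁴; J_CD = π(0.0464)⁴/32 = 4.55×10^-7 m⁴.
θ = (T/G)·Σ L_i/J_i = (68.77/25.3×10⁹)·(1.36/3.38×10^-6 + 0.240/4.71×10^-7 + 0.404/4.55×10^-7) = 4.892×10^-3 rad.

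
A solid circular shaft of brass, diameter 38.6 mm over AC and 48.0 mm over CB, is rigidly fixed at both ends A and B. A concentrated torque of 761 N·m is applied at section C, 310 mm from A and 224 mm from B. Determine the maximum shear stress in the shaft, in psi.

3900 psi

Compatibility: T_A·a/J_AC = T_B·b/J_CB with T_A + T_B = T₀.
J_AC = 2.18×10^-7 m⁴, J_CB = 5.21×10^-7 m⁴, so T_A = T₀·(J_AC/a)/((J_AC/a)+(J_CB/b)) = 176.6 N·m, T_B = 584.4 N·m.
τ in each portion: τ_AC = 1.56×10^7 Pa, τ_CB = 2.69×10^7 Pa; maximum is in CB.
τ_max = T_CB·r/J = 584.4·0.0240/5.21×10^-7 = 2.691×10^7 Pa.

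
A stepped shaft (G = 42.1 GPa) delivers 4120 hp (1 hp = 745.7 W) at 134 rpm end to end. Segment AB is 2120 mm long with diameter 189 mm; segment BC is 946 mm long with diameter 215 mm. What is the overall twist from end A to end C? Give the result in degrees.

ω = 2π·134/60 = 14.03 rad/s, so T = P/ω = 4120×745.7 / 14.03 = 218900 N·m.
J_AB = π(0.189)⁴/32 = 1.25×10^-4 m⁴; J_BC = π(0.215)⁴/32 = 2.10×10^-4 m⁴.
θ = (T/G)·Σ L_i/J_i = (218900/42.1×10⁹)·(2.12/1.25×10^-4 + 0.946/2.10×10^-4) = 0.1115 rad.

6.39°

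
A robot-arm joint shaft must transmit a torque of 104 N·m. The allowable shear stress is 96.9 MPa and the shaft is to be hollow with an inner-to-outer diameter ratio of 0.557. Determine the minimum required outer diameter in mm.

18.2 mm

For a hollow shaft with d_i/d_o = 0.557: τ_max = 16T/(π d_o³ (1−k⁴)), so d_o = [16T/(π τ_allow (1−k⁴))]^(1/3) = [16·104.0/(π·9.69×10^7·0.9037)]^(1/3) = 0.01822 m.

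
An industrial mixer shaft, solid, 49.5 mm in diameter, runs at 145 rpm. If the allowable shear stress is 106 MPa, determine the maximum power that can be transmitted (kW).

J = πd⁴/32 = π(0.0495)⁴/32 = 5.894×10^-7 m⁴.
T_max = τ_allow·J/r = 1.06×10^8 × 5.894×10^-7 / 0.0248 = 2524 N·m.
ω = 2π·145/60 = 15.18 rad/s, so P_max = T_max·ω = 3.833×10^4 W.

38.3 kW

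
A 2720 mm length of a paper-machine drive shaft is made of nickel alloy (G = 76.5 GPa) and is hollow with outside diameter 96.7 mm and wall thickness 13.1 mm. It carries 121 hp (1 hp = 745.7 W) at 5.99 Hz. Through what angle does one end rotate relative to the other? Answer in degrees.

0.793°

ω = 2π·5.99 = 37.64 rad/s, so T = P/ω = 121×745.7 / 37.64 = 2397 N·m.
J = π(d_o⁴ − d_i⁴)/32 = π(0.0967⁴ − 0.0705⁴)/32 = 6.159×10^-6 m⁴.
θ = T·L/(G·J) = 2397 × 2.72 / (76.5×10⁹ × 6.159×10^-6) = 0.01384 rad.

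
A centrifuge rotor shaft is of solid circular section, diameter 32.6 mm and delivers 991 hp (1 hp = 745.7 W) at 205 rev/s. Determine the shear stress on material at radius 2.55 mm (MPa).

ω = 2π·205 = 1288 rad/s, so T = P/ω = 991×745.7 / 1288 = 573.7 N·m.
J = πd⁴/32 = π(0.0326)⁴/32 = 1.109×10^-7 m⁴.
Shear stress varies linearly with radius: τ = T·r/J = 573.7 × 0.00255 / 1.109×10^-7 = 1.319×10^7 Pa.

13.2 MPa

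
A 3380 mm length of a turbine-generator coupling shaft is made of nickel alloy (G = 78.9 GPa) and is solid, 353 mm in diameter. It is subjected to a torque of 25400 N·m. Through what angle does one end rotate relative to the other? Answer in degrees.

0.0409°

J = πd⁴/32 = π(0.353)⁴/32 = 1.524×10^-3 m⁴.
θ = T·L/(G·J) = 25400 × 3.38 / (78.9×10⁹ × 1.524×10^-3) = 7.138×10^-4 rad.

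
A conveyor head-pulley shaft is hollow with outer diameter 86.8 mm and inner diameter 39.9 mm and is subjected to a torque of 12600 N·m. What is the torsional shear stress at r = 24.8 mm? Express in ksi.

8.51 ksi

J = π(d_o⁴ − d_i⁴)/32 = π(0.0868⁴ − 0.0399⁴)/32 = 5.324×10^-6 m⁴.
Shear stress varies linearly with radius: τ = T·r/J = 12600 × 0.0248 / 5.324×10^-6 = 5.869×10^7 Pa.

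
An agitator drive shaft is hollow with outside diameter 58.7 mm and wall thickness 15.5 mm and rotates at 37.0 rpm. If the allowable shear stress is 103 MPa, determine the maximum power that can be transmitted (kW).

15.1 kW

J = π(d_o⁴ − d_i⁴)/32 = π(0.0587⁴ − 0.0277⁴)/32 = 1.108×10^-6 m⁴.
T_max = τ_allow·J/r = 1.03×10^8 × 1.108×10^-6 / 0.0294 = 3888 N·m.
ω = 2π·37.0/60 = 3.875 rad/s, so P_max = T_max·ω = 1.506×10^4 W.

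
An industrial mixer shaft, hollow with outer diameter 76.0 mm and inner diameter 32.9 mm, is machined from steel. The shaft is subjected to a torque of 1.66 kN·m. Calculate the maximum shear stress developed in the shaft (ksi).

2.89 ksi

J = π(d_o⁴ − d_i⁴)/32 = π(0.0760⁴ − 0.0329⁴)/32 = 3.160×10^-6 m⁴.
τ_max = T·r/J = 1660 × 0.0380 / 3.160×10^-6 = 1.996×10^7 Pa.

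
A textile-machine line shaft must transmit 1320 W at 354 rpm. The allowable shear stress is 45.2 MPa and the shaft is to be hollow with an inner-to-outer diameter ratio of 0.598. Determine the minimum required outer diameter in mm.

ω = 2π·354/60 = 37.07 rad/s, so T = P/ω = 1320 / 37.07 = 35.61 N·m.
For a hollow shaft with d_i/d_o = 0.598: τ_max = 16T/(π d_o³ (1−k⁴)), so d_o = [16T/(π τ_allow (1−k⁴))]^(1/3) = [16·35.61/(π·4.52×10^7·0.8721)]^(1/3) = 0.01663 m.

16.6 mm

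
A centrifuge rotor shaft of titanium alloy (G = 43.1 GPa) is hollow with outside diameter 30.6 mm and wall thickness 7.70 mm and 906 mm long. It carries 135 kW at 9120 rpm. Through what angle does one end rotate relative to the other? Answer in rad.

ω = 2π·9120/60 = 955.0 rad/s, so T = P/ω = 135×10³ / 955.0 = 141.4 N·m.
J = π(d_o⁴ − d_i⁴)/32 = π(0.0306⁴ − 0.0152⁴)/32 = 8.084×10^-8 m⁴.
θ = T·L/(G·J) = 141.4 × 0.906 / (43.1×10⁹ × 8.084×10^-8) = 0.03676 rad.

0.0368 rad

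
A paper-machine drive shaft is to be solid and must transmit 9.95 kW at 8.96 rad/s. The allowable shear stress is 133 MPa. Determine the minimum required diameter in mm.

34.9 mm

ω = 8.96 rad/s, so T = P/ω = 9.95×10³ / 8.960 = 1110 N·m.
For a solid shaft τ_max = 16T/(πd³), so d = (16T/(π τ_allow))^(1/3) = (16·1110/(π·1.33×10^8))^(1/3) = 0.03490 m.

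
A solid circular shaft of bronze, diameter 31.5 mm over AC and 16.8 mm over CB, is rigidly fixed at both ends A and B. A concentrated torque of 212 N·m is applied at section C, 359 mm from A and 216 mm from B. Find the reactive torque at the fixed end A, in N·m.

187 N·m

Compatibility: T_A·a/J_AC = T_B·b/J_CB with T_A + T_B = T₀.
J_AC = 9.67×10^-8 m⁴, J_CB = 7.82×10^-9 m⁴, so T_A = T₀·(J_AC/a)/((J_AC/a)+(J_CB/b)) = 186.9 N·m, T_B = 25.13 N·m.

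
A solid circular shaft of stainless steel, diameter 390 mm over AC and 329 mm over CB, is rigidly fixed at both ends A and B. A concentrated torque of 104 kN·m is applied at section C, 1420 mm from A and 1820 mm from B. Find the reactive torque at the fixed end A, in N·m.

Compatibility: T_A·a/J_AC = T_B·b/J_CB with T_A + T_B = T₀.
J_AC = 2.27×10^-3 m⁴, J_CB = 1.15×10^-3 m⁴, so T_A = T₀·(J_AC/a)/((J_AC/a)+(J_CB/b)) = 74540 N·m, T_B = 29460 N·m.

74500 N·m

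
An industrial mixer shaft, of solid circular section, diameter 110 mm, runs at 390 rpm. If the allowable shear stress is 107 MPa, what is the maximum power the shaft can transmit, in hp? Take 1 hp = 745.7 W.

1530 hp

J = πd⁴/32 = π(0.110)⁴/32 = 1.437×10^-5 m⁴.
T_max = τ_allow·J/r = 1.07×10^8 × 1.437×10^-5 / 0.0550 = 27960 N·m.
ω = 2π·390/60 = 40.84 rad/s, so P_max = T_max·ω = 1.142×10^6 W.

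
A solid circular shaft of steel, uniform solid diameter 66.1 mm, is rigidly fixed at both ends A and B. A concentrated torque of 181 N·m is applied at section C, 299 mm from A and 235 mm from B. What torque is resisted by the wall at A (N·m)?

With uniform GJ and both ends fixed, compatibility θ_AC = θ_CB gives T_A·a = T_B·b, together with T_A + T_B = T₀.
T_A = T₀·b/(a+b) = 181.0·235/534.0 = 79.65 N·m; T_B = 101.3 N·m.

79.7 N·m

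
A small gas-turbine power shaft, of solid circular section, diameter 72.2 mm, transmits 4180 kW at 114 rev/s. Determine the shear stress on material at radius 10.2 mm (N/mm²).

22.3 N/mm²

ω = 2π·114 = 716.3 rad/s, so T = P/ω = 4180×10³ / 716.3 = 5836 N·m.
J = πd⁴/32 = π(0.0722)⁴/32 = 2.668×10^-6 m⁴.
Shear stress varies linearly with radius: τ = T·r/J = 5836 × 0.0102 / 2.668×10^-6 = 2.231×10^7 Pa.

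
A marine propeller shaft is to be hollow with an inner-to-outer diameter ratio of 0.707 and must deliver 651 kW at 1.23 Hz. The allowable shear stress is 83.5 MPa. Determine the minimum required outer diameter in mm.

190 mm

ω = 2π·1.23 = 7.728 rad/s, so T = P/ω = 651×10³ / 7.728 = 84240 N·m.
For a hollow shaft with d_i/d_o = 0.707: τ_max = 16T/(π d_o³ (1−k⁴)), so d_o = [16T/(π τ_allow (1−k⁴))]^(1/3) = [16·84240/(π·8.35×10^7·0.7502)]^(1/3) = 0.1899 m.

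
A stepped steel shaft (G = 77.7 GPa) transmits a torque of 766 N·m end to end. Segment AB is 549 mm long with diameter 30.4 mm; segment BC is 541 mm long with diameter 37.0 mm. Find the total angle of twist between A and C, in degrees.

J_AB = π(0.0304)⁴/32 = 8.38×10^-8 m⁴; J_BC = π(0.0370)⁴/32 = 1.84×10^-7 m⁴.
θ = (T/G)·Σ L_i/J_i = (766.0/77.7×10⁹)·(0.549/8.38×10^-8 + 0.541/1.84×10^-7) = 0.09354 rad.

5.36°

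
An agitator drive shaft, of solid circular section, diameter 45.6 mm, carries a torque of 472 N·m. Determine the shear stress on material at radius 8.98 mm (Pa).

J = πd⁴/32 = π(0.0456)⁴/32 = 4.245×10^-7 m⁴.
Shear stress varies linearly with radius: τ = T·r/J = 472.0 × 0.00898 / 4.245×10^-7 = 9.985×10^6 Pa.

9.99e6 Pa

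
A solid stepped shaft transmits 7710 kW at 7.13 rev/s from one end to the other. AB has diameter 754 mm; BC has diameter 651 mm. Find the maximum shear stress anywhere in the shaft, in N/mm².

3.18 N/mm²

ω = 2π·7.13 = 44.80 rad/s, so T = P/ω = 7710×10³ / 44.80 = 172100 N·m.
Under the same torque, τ_max = 16T/(πd³) is largest where d is smallest — segment BC (d = 651 mm).
τ_max = 16·172100/(π·(0.651)³) = 3.177×10^6 Pa.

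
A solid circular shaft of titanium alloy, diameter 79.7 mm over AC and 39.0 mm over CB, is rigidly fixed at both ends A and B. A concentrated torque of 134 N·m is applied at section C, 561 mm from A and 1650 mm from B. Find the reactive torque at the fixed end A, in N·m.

131 N·m

Compatibility: T_A·a/J_AC = T_B·b/J_CB with T_A + T_B = T₀.
J_AC = 3.96×10^-6 m⁴, J_CB = 2.27×10^-7 m⁴, so T_A = T₀·(J_AC/a)/((J_AC/a)+(J_CB/b)) = 131.4 N·m, T_B = 2.562 N·m.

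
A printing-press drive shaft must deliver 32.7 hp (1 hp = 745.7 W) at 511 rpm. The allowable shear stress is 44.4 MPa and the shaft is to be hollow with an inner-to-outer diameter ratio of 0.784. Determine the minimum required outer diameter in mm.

43.8 mm

ω = 2π·511/60 = 53.51 rad/s, so T = P/ω = 32.7×745.7 / 53.51 = 455.7 N·m.
For a hollow shaft with d_i/d_o = 0.784: τ_max = 16T/(π d_o³ (1−k⁴)), so d_o = [16T/(π τ_allow (1−k⁴))]^(1/3) = [16·455.7/(π·4.44×10^7·0.6222)]^(1/3) = 0.04380 m.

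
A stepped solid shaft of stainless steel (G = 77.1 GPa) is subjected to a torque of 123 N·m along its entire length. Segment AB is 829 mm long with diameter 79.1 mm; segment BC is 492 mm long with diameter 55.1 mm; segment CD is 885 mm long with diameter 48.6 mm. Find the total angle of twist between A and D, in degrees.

0.217°

J_AB = π(0.0791)⁴/32 = 3.84×10^-6 m⁴; J_BC = π(0.0551)⁴/32 = 9.05×10^-7 m⁴; J_CD = π(0.0486)⁴/32 = 5.48×10^-7 m⁴.
θ = (T/G)·Σ L_i/J_i = (123.0/77.1×10⁹)·(0.829/3.84×10^-6 + 0.492/9.05×10^-7 + 0.885/5.48×10^-7) = 3.789×10^-3 rad.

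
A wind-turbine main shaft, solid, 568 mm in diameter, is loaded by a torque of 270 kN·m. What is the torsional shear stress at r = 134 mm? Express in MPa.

3.54 MPa

J = πd⁴/32 = π(0.568)⁴/32 = 0.01022 m⁴.
Shear stress varies linearly with radius: τ = T·r/J = 270000 × 0.134 / 0.01022 = 3.541×10^6 Pa.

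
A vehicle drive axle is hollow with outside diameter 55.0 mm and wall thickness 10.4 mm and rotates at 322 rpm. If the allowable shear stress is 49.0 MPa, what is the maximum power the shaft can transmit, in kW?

45.9 kW

J = π(d_o⁴ − d_i⁴)/32 = π(0.0550⁴ − 0.0342⁴)/32 = 7.641×10^-7 m⁴.
T_max = τ_allow·J/r = 4.90×10^7 × 7.641×10^-7 / 0.0275 = 1361 N·m.
ω = 2π·322/60 = 33.72 rad/s, so P_max = T_max·ω = 4.591×10^4 W.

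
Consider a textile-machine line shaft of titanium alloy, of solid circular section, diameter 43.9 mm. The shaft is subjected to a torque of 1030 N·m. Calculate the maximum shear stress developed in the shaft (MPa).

J = πd⁴/32 = π(0.0439)⁴/32 = 3.646×10^-7 m⁴.
τ_max = T·r/J = 1030 × 0.0220 / 3.646×10^-7 = 6.200×10^7 Pa.

62.0 MPa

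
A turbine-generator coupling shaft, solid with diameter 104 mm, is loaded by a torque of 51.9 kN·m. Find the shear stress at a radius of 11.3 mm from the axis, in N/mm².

J = πd⁴/32 = π(0.104)⁴/32 = 1.149×10^-5 m⁴.
Shear stress varies linearly with radius: τ = T·r/J = 51900 × 0.0113 / 1.149×10^-5 = 5.106×10^7 Pa.

51.1 N/mm²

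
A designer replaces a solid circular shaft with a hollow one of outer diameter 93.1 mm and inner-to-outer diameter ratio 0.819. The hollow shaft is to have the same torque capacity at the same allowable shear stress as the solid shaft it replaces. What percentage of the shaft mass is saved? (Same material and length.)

51.0 %

Equal τ_max and T ⇒ the solid shaft needs d_s³ = d_o³(1−k⁴), so d_s = 93.1·(1−0.819⁴)^(1/3) = 76.28 mm.
Area ratio A_h/A_s = d_o²(1−k²)/d_s² = (1−k²)/(1−k⁴)^(2/3) = 0.4904.
Mass saving = 1 − 0.4904 = 51.0 %.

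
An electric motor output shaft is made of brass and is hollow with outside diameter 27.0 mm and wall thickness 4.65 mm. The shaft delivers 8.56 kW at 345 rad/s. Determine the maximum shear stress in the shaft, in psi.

ω = 345 rad/s, so T = P/ω = 8.56×10³ / 345.0 = 24.81 N·m.
J = π(d_o⁴ − d_i⁴)/32 = π(0.0270⁴ − 0.0177⁴)/32 = 4.254×10^-8 m⁴.
τ_max = T·r/J = 24.81 × 0.0135 / 4.254×10^-8 = 7.874×10^6 Pa.

1140 psi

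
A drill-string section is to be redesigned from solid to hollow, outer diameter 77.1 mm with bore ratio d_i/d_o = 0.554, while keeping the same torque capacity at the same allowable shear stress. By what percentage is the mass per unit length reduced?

Equal τ_max and T ⇒ the solid shaft needs d_s³ = d_o³(1−k⁴), so d_s = 77.1·(1−0.554⁴)^(1/3) = 74.60 mm.
Area ratio A_h/A_s = d_o²(1−k²)/d_s² = (1−k²)/(1−k⁴)^(2/3) = 0.7403.
Mass saving = 1 − 0.7403 = 26.0 %.

26.0 %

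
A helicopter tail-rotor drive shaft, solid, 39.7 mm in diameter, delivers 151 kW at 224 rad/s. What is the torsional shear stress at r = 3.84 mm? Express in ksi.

1.54 ksi

ω = 224 rad/s, so T = P/ω = 151×10³ / 224.0 = 674.1 N·m.
J = πd⁴/32 = π(0.0397)⁴/32 = 2.439×10^-7 m⁴.
Shear stress varies linearly with radius: τ = T·r/J = 674.1 × 0.00384 / 2.439×10^-7 = 1.061×10^7 Pa.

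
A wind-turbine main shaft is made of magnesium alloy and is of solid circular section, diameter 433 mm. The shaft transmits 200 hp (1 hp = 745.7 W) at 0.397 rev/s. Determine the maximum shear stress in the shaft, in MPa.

3.75 MPa

ω = 2π·0.397 = 2.494 rad/s, so T = P/ω = 200×745.7 / 2.494 = 59790 N·m.
J = πd⁴/32 = π(0.433)⁴/32 = 3.451×10^-3 m⁴.
τ_max = T·r/J = 59790 × 0.216 / 3.451×10^-3 = 3.751×10^6 Pa.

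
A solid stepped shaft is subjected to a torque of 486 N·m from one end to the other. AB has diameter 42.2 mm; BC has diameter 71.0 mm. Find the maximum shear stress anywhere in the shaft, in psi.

Under the same torque, τ_max = 16T/(πd³) is largest where d is smallest — segment AB (d = 42.2 mm).
τ_max = 16·486.0/(π·(0.0422)³) = 3.294×10^7 Pa.

4780 psi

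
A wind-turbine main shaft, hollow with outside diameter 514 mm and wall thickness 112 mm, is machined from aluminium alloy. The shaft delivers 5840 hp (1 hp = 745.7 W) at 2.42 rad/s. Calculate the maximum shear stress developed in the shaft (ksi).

10.9 ksi

ω = 2.42 rad/s, so T = P/ω = 5840×745.7 / 2.420 = 1.800e6 N·m.
J = π(d_o⁴ − d_i⁴)/32 = π(0.514⁴ − 0.290⁴)/32 = 6.158×10^-3 m⁴.
τ_max = T·r/J = 1.800e6 × 0.257 / 6.158×10^-3 = 7.510×10^7 Pa.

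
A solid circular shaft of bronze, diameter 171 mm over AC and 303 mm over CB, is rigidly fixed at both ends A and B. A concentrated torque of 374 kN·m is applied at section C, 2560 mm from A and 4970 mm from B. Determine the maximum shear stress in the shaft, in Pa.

Compatibility: T_A·a/J_AC = T_B·b/J_CB with T_A + T_B = T₀.
J_AC = 8.39×10^-5 m⁴, J_CB = 8.28×10^-4 m⁴, so T_A = T₀·(J_AC/a)/((J_AC/a)+(J_CB/b)) = 61540 N·m, T_B = 312500 N·m.
τ in each portion: τ_AC = 6.27×10^7 Pa, τ_CB = 5.72×10^7 Pa; maximum is in AC.
τ_max = T_AC·r/J = 61540·0.0855/8.39×10^-5 = 6.268×10^7 Pa.

6.27e7 Pa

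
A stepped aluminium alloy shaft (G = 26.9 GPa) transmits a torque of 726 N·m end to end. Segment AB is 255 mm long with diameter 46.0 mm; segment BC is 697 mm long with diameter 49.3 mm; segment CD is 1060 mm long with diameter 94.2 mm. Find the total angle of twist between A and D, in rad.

J_AB = π(0.0460)⁴/32 = 4.40×10^-7 m⁴; J_BC = π(0.0493)⁴/32 = 5.80×10^-7 m⁴; J_CD = π(0.0942)⁴/32 = 7.73×10^-6 m⁴.
θ = (T/G)·Σ L_i/J_i = (726.0/26.9×10⁹)·(0.255/4.40×10^-7 + 0.697/5.80×10^-7 + 1.06/7.73×10^-6) = 0.05179 rad.

0.0518 rad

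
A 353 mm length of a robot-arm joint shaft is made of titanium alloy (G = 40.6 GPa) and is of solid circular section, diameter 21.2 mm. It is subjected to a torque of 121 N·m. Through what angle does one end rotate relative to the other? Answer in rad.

J = πd⁴/32 = π(0.0212)⁴/32 = 1.983×10^-8 m⁴.
θ = T·L/(G·J) = 121.0 × 0.353 / (40.6×10⁹ × 1.983×10^-8) = 0.05305 rad.

0.0531 rad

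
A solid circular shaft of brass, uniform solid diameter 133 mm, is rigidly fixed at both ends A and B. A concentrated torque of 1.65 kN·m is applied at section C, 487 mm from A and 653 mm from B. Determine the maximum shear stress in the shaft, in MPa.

With uniform GJ and both ends fixed, compatibility θ_AC = θ_CB gives T_A·a = T_B·b, together with T_A + T_B = T₀.
T_A = T₀·b/(a+b) = 1650·653/1140 = 945.1 N·m; T_B = 704.9 N·m.
τ in each portion: τ_AC = 2.05×10^6 Pa, τ_CB = 1.53×10^6 Pa; maximum is in AC.
τ_max = T_AC·r/J = 945.1·0.0665/3.07×10^-5 = 2.046×10^6 Pa.

2.05 MPa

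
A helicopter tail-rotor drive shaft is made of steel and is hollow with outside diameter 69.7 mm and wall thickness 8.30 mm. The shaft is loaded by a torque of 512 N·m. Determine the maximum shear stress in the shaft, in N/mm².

J = π(d_o⁴ − d_i⁴)/32 = π(0.0697⁴ − 0.0531⁴)/32 = 1.537×10^-6 m⁴.
τ_max = T·r/J = 512.0 × 0.0348 / 1.537×10^-6 = 1.161×10^7 Pa.

11.6 N/mm²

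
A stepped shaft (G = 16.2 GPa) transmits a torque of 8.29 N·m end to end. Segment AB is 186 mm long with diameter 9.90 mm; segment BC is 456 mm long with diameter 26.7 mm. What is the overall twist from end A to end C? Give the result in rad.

J_AB = π(0.00990)⁴/32 = 9.43×10^-10 m⁴; J_BC = π(0.0267)⁴/32 = 4.99×10^-8 m⁴.
θ = (T/G)·Σ L_i/J_i = (8.290/16.2×10⁹)·(0.186/9.43×10^-10 + 0.456/4.99×10^-8) = 0.1056 rad.

0.106 rad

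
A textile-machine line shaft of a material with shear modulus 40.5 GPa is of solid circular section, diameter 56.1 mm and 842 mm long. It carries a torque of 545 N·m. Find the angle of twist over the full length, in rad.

J = πd⁴/32 = π(0.0561)⁴/32 = 9.724×10^-7 m⁴.
θ = T·L/(G·J) = 545.0 × 0.842 / (40.5×10⁹ × 9.724×10^-7) = 0.01165 rad.

0.0117 rad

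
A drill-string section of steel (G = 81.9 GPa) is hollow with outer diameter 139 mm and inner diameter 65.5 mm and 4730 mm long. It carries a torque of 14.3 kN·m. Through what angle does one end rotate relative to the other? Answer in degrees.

1.36°

J = π(d_o⁴ − d_i⁴)/32 = π(0.139⁴ − 0.0655⁴)/32 = 3.484×10^-5 m⁴.
θ = T·L/(G·J) = 14300 × 4.73 / (81.9×10⁹ × 3.484×10^-5) = 0.02370 rad.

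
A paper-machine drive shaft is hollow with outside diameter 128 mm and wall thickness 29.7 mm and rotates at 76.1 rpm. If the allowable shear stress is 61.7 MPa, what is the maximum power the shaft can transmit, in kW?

186 kW

J = π(d_o⁴ − d_i⁴)/32 = π(0.128⁴ − 0.0686⁴)/32 = 2.418×10^-5 m⁴.
T_max = τ_allow·J/r = 6.17×10^7 × 2.418×10^-5 / 0.0640 = 23310 N·m.
ω = 2π·76.1/60 = 7.969 rad/s, so P_max = T_max·ω = 1.858×10^5 W.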